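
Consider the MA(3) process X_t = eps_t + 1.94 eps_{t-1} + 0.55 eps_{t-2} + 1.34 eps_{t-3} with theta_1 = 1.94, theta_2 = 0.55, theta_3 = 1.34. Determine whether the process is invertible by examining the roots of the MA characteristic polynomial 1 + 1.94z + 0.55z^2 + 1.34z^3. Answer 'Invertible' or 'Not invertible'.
\text{Not invertible}

The MA(q) characteristic polynomial is P(z) = 1 + 1.94z + 0.55z^2 + 1.34z^3.
Invertibility requires all roots to lie outside the unit circle, i.e. |z| > 1 for every root.
Degree 3: look for a simple real root z0 first, then factor out (1 - z/z0) and solve the remaining quadratic.
Testing z0 = -0.5: P(-0.5) = 1 + (1.94)(-0.5) + (0.55)(-0.5)^2 + (1.34)(-0.5)^3
  = 1 + (-0.97) + (0.1375) + (-0.1675) = 0.  So z_0 = -0.5 is a root, |z_0| = 0.5.
Divide out the factor (1 + 2 z) = (1 - z/z0) (since 1/z0 = -2):
  P(z) = (1 + 2 z)(1 + (-0.06) z + (0.67) z^2)
  [check: z-coef -0.06 - (-2) = 1.94; z^2-coef 0.67 - (-2)(-0.06) = 0.55; z^3-coef -(-2)(0.67) = 1.34.]
Remaining roots from the quadratic factor 1 + (-0.06) z + (0.67) z^2:
  Set 1 + (-0.06) z + (0.67) z^2 = 0, i.e. a z^2 + b z + c = 0 with a = 0.67, b = -0.06, c = 1.
  Discriminant D = b^2 - 4ac = (-0.06)^2 - 4*(0.67)*1 = 0.0036 - (2.68) = -2.6764.
  D < 0, so the roots are the complex-conjugate pair z = (-b +/- i sqrt(-D)) / (2a) = 0.0448 +/- 1.2209i.
  For a conjugate pair |z|^2 = z * conj(z) = (product of roots) = c/a = 1/(0.67) = 1.492537, so |z| = sqrt(1.492537) = 1.2217 for both roots.
Moduli of all roots: 0.5000, 1.2217, 1.2217.
All moduli strictly greater than 1? No.
Verdict: Not invertible.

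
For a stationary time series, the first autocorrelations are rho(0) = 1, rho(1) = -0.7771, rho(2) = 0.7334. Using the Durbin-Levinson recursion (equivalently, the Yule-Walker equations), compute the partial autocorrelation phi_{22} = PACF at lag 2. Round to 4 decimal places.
\phi_{22} = 0.3270

The PACF at lag k is phi_{kk}, the last component of the solution
to the Yule-Walker system G_k phi = r_k where
  (G_k)_{ij} = rho(|i - j|), (r_k)_i = rho(i), i,j = 1..k.
Equivalently, Durbin-Levinson gives phi_{kk} iteratively:
  phi_{11} = rho(1)
  phi_{kk} = [rho(k) - sum_{j=1..k-1} phi_{k-1,j} rho(k-j)]
            / [1 - sum_{j=1..k-1} phi_{k-1,j} rho(j)],
  phi_{k,j} = phi_{k-1,j} - phi_{kk} phi_{k-1,k-j},  j = 1..k-1.
Step k = 1:
  phi_11 = rho(1) = -0.7771.
Step k = 2:
  phi_22 = [rho(2) - phi_11 rho(1)] / [1 - phi_11 rho(1)] = [0.7334 - (-0.7771)(-0.7771)] / [1 - (-0.7771)(-0.7771)]
         = 0.12951559 / 0.39611559 = 0.327.
Therefore phi_{22} = 0.3270.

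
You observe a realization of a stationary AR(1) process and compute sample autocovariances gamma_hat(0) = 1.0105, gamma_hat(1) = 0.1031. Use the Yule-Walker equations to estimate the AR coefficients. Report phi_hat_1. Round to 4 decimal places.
\hat\phi_{1} = 0.1020

The Yule-Walker equations for an AR(p) process read, in matrix form,
  Gamma_p phi = r_p,   with   (Gamma_p)_{ij} = gamma(|i - j|),
                       (r_p)_i = gamma(i),   i,j = 1..p.
Substitute the sample gammas (Toeplitz matrix and right-hand side of size 1):
  Gamma_p = [[1.0105]]
  r_p     = [0.1031]
With p = 1 this is the single equation gamma(0) phi_1 = gamma(1):
  phi_hat_1 = gamma(1) / gamma(0) = 0.1031 / 1.0105 = 0.1020.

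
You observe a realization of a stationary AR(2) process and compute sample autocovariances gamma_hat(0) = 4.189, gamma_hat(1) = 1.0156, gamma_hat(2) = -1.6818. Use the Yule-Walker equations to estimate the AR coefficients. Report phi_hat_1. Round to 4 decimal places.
\hat\phi_{1} = 0.3610

The Yule-Walker equations for an AR(p) process read, in matrix form,
  Gamma_p phi = r_p,   with   (Gamma_p)_{ij} = gamma(|i - j|),
                       (r_p)_i = gamma(i),   i,j = 1..p.
Substitute the sample gammas (Toeplitz matrix and right-hand side of size 2):
  Gamma_p = [[4.189, 1.0156], [1.0156, 4.189]]
  r_p     = [1.0156, -1.6818]
Written out:
  4.189 phi_1 + 1.0156 phi_2 = 1.0156
  1.0156 phi_1 + 4.189 phi_2 = -1.6818
Solve by Cramer's rule:
  det = gamma(0)^2 - gamma(1)^2 = (4.189)^2 - (1.0156)^2 = 17.547721 - 1.03144336 = 16.51627764
  phi_hat_1 = [gamma(1) gamma(0) - gamma(1) gamma(2)] / det = [(1.0156)(4.189) - (1.0156)(-1.6818)] / 16.51627764 = 5.96238448 / 16.51627764 = 0.361
  phi_hat_2 = [gamma(0) gamma(2) - gamma(1)^2] / det = [(4.189)(-1.6818) - (1.0156)^2] / 16.51627764 = -8.07650356 / 16.51627764 = -0.489
So phi_hat = [0.3610, -0.4890].
Therefore phi_hat_1 = 0.3610.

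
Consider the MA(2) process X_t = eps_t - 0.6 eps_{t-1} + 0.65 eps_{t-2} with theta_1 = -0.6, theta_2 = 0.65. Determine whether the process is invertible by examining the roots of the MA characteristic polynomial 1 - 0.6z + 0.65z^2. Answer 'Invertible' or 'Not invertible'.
\text{Invertible}

The MA(q) characteristic polynomial is P(z) = 1 - 0.6z + 0.65z^2.
Invertibility requires all roots to lie outside the unit circle, i.e. |z| > 1 for every root.
Set 1 + (-0.6) z + (0.65) z^2 = 0, i.e. a z^2 + b z + c = 0 with a = 0.65, b = -0.6, c = 1.
Discriminant D = b^2 - 4ac = (-0.6)^2 - 4*(0.65)*1 = 0.36 - (2.6) = -2.24.
D < 0, so the roots are the complex-conjugate pair z = (-b +/- i sqrt(-D)) / (2a) = 0.4615 +/- 1.1513i.
For a conjugate pair |z|^2 = z * conj(z) = (product of roots) = c/a = 1/(0.65) = 1.538462, so |z| = sqrt(1.538462) = 1.2403 for both roots.
Moduli of all roots: 1.2403, 1.2403.
All moduli strictly greater than 1? Yes.
Verdict: Invertible.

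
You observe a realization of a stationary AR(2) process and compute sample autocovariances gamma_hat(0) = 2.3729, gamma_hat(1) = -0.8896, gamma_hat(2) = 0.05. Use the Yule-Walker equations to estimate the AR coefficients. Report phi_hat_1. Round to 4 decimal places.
\hat\phi_{1} = -0.4270

The Yule-Walker equations for an AR(p) process read, in matrix form,
  Gamma_p phi = r_p,   with   (Gamma_p)_{ij} = gamma(|i - j|),
                       (r_p)_i = gamma(i),   i,j = 1..p.
Substitute the sample gammas (Toeplitz matrix and right-hand side of size 2):
  Gamma_p = [[2.3729, -0.8896], [-0.8896, 2.3729]]
  r_p     = [-0.8896, 0.05]
Written out:
  2.3729 phi_1 - 0.8896 phi_2 = -0.8896
  -0.8896 phi_1 + 2.3729 phi_2 = 0.05
Solve by Cramer's rule:
  det = gamma(0)^2 - gamma(1)^2 = (2.3729)^2 - (-0.8896)^2 = 5.63065441 - 0.79138816 = 4.83926625
  phi_hat_1 = [gamma(1) gamma(0) - gamma(1) gamma(2)] / det = [(-0.8896)(2.3729) - (-0.8896)(0.05)] / 4.83926625 = -2.06645184 / 4.83926625 = -0.427
  phi_hat_2 = [gamma(0) gamma(2) - gamma(1)^2] / det = [(2.3729)(0.05) - (-0.8896)^2] / 4.83926625 = -0.67274316 / 4.83926625 = -0.139
So phi_hat = [-0.4270, -0.1390].
Therefore phi_hat_1 = -0.4270.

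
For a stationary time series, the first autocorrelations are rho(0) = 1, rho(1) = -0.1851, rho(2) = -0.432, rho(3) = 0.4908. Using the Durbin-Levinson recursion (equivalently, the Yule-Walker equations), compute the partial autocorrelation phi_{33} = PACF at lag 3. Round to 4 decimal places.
\phi_{33} = 0.3819

The PACF at lag k is phi_{kk}, the last component of the solution
to the Yule-Walker system G_k phi = r_k where
  (G_k)_{ij} = rho(|i - j|), (r_k)_i = rho(i), i,j = 1..k.
Equivalently, Durbin-Levinson gives phi_{kk} iteratively:
  phi_{11} = rho(1)
  phi_{kk} = [rho(k) - sum_{j=1..k-1} phi_{k-1,j} rho(k-j)]
            / [1 - sum_{j=1..k-1} phi_{k-1,j} rho(j)],
  phi_{k,j} = phi_{k-1,j} - phi_{kk} phi_{k-1,k-j},  j = 1..k-1.
Step k = 1:
  phi_11 = rho(1) = -0.1851.
Step k = 2:
  phi_22 = [rho(2) - phi_11 rho(1)] / [1 - phi_11 rho(1)] = [-0.432 - (-0.1851)(-0.1851)] / [1 - (-0.1851)(-0.1851)]
         = -0.46626201 / 0.96573799 = -0.482804.
  Update: phi_21 = phi_11 - phi_22 phi_11 = -0.1851 - (-0.482804)(-0.1851) = -0.274467.
Step k = 3:
  phi_33 = [rho(3) - phi_21 rho(2) - phi_22 rho(1)] / [1 - phi_21 rho(1) - phi_22 rho(2)]
    numerator   = 0.4908 - (-0.274467)(-0.432) - (-0.482804)(-0.1851) = 0.28286327
    denominator = 1 - (-0.274467)(-0.1851) - (-0.482804)(-0.432) = 0.7406249
  phi_33 = 0.28286327 / 0.7406249 = 0.3819.
Therefore phi_{33} = 0.3819.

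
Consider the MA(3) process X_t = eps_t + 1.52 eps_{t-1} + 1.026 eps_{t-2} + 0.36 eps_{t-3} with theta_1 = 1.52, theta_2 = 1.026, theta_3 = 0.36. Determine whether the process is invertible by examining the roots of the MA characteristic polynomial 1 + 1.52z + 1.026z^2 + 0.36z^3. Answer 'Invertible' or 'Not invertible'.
\text{Invertible}

The MA(q) characteristic polynomial is P(z) = 1 + 1.52z + 1.026z^2 + 0.36z^3.
Invertibility requires all roots to lie outside the unit circle, i.e. |z| > 1 for every root.
Degree 3: look for a simple real root z0 first, then factor out (1 - z/z0) and solve the remaining quadratic.
Testing z0 = -1.25: P(-1.25) = 1 + (1.52)(-1.25) + (1.026)(-1.25)^2 + (0.36)(-1.25)^3
  = 1 + (-1.9) + (1.603125) + (-0.703125) = 0.  So z_0 = -1.25 is a root, |z_0| = 1.25.
Divide out the factor (1 + 0.8 z) = (1 - z/z0) (since 1/z0 = -0.8):
  P(z) = (1 + 0.8 z)(1 + (0.72) z + (0.45) z^2)
  [check: z-coef 0.72 - (-0.8) = 1.52; z^2-coef 0.45 - (-0.8)(0.72) = 1.026; z^3-coef -(-0.8)(0.45) = 0.36.]
Remaining roots from the quadratic factor 1 + (0.72) z + (0.45) z^2:
  Set 1 + (0.72) z + (0.45) z^2 = 0, i.e. a z^2 + b z + c = 0 with a = 0.45, b = 0.72, c = 1.
  Discriminant D = b^2 - 4ac = (0.72)^2 - 4*(0.45)*1 = 0.5184 - (1.8) = -1.2816.
  D < 0, so the roots are the complex-conjugate pair z = (-b +/- i sqrt(-D)) / (2a) = -0.8 +/- 1.2579i.
  For a conjugate pair |z|^2 = z * conj(z) = (product of roots) = c/a = 1/(0.45) = 2.222222, so |z| = sqrt(2.222222) = 1.4907 for both roots.
Moduli of all roots: 1.2500, 1.4907, 1.4907.
All moduli strictly greater than 1? Yes.
Verdict: Invertible.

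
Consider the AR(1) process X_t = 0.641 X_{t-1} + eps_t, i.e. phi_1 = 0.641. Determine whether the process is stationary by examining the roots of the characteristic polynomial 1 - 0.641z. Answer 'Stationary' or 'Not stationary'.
\text{Stationary}

The AR(p) characteristic polynomial is P(z) = 1 - 0.641z.
Stationarity requires all roots to lie outside the unit circle, i.e. |z| > 1 for every root.
This is linear in z: 1 + (-0.641) z = 0  =>  z = -1/(-0.641) = 1.560062,  |z| = 1.560062.
Moduli of all roots: 1.5601.
All moduli strictly greater than 1? Yes.
Verdict: Stationary.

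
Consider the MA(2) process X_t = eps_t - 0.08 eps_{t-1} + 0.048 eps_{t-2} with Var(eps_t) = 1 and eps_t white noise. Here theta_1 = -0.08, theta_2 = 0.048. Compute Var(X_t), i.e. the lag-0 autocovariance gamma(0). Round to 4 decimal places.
\gamma(0) = 1.0087

For an MA(q) process X_t = eps_t + sum_i theta_i eps_{t-i} with
Var(eps_t) = sigma^2, the variance is
  gamma(0) = sigma^2 * (1 + sum_i theta_i^2).
  sum_i theta_i^2 = (-0.08)^2 + (0.048)^2 = 0.0064 + 0.002304 = 0.008704.
  gamma(0) = 1 * (1 + 0.008704) = 1 * 1.008704 = 1.008704, which rounds to 1.0087.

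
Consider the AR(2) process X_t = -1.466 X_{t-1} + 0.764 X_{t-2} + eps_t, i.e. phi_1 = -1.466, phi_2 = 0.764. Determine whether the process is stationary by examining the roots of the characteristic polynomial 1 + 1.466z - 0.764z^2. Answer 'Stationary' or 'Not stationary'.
\text{Not stationary}

The AR(p) characteristic polynomial is P(z) = 1 + 1.466z - 0.764z^2.
Stationarity requires all roots to lie outside the unit circle, i.e. |z| > 1 for every root.
Set 1 + (1.466) z + (-0.764) z^2 = 0, i.e. a z^2 + b z + c = 0 with a = -0.764, b = 1.466, c = 1.
Discriminant D = b^2 - 4ac = (1.466)^2 - 4*(-0.764)*1 = 2.149156 - (-3.056) = 5.205156.
D >= 0, so the roots are real: z = (-b +/- sqrt(D)) / (2a) = (-1.466 +/- 2.281481) / (-1.528).
  z_1 = (-1.466 + 2.281481) / (-1.528) = -0.5337,   |z_1| = 0.5337.
  z_2 = (-1.466 - 2.281481) / (-1.528) = 2.4525,   |z_2| = 2.4525.
Moduli of all roots: 0.5337, 2.4525.
All moduli strictly greater than 1? No.
Verdict: Not stationary.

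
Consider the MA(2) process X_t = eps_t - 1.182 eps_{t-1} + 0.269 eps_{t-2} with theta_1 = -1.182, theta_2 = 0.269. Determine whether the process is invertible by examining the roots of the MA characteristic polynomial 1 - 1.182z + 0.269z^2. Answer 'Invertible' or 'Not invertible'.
\text{Invertible}

The MA(q) characteristic polynomial is P(z) = 1 - 1.182z + 0.269z^2.
Invertibility requires all roots to lie outside the unit circle, i.e. |z| > 1 for every root.
Set 1 + (-1.182) z + (0.269) z^2 = 0, i.e. a z^2 + b z + c = 0 with a = 0.269, b = -1.182, c = 1.
Discriminant D = b^2 - 4ac = (-1.182)^2 - 4*(0.269)*1 = 1.397124 - (1.076) = 0.321124.
D >= 0, so the roots are real: z = (-b +/- sqrt(D)) / (2a) = (1.182 +/- 0.566678) / (0.538).
  z_1 = (1.182 + 0.566678) / (0.538) = 3.2503,   |z_1| = 3.2503.
  z_2 = (1.182 - 0.566678) / (0.538) = 1.1437,   |z_2| = 1.1437.
Moduli of all roots: 3.2503, 1.1437.
All moduli strictly greater than 1? Yes.
Verdict: Invertible.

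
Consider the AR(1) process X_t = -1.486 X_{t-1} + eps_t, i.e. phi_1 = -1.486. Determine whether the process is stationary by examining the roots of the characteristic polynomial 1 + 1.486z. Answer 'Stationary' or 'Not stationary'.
\text{Not stationary}

The AR(p) characteristic polynomial is P(z) = 1 + 1.486z.
Stationarity requires all roots to lie outside the unit circle, i.e. |z| > 1 for every root.
This is linear in z: 1 + (1.486) z = 0  =>  z = -1/(1.486) = -0.672948,  |z| = 0.672948.
Moduli of all roots: 0.6729.
All moduli strictly greater than 1? No.
Verdict: Not stationary.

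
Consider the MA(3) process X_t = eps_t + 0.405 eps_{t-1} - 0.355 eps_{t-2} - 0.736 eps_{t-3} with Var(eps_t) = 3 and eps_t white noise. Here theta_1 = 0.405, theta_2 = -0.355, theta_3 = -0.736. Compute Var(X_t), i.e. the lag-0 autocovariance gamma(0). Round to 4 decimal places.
\gamma(0) = 5.4952

For an MA(q) process X_t = eps_t + sum_i theta_i eps_{t-i} with
Var(eps_t) = sigma^2, the variance is
  gamma(0) = sigma^2 * (1 + sum_i theta_i^2).
  sum_i theta_i^2 = (0.405)^2 + (-0.355)^2 + (-0.736)^2 = 0.164025 + 0.126025 + 0.541696 = 0.831746.
  gamma(0) = 3 * (1 + 0.831746) = 3 * 1.831746 = 5.495238, which rounds to 5.4952.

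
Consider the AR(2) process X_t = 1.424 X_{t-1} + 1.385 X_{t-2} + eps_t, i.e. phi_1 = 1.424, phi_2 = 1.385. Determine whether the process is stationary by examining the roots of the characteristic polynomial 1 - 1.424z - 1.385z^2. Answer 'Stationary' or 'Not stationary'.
\text{Not stationary}

The AR(p) characteristic polynomial is P(z) = 1 - 1.424z - 1.385z^2.
Stationarity requires all roots to lie outside the unit circle, i.e. |z| > 1 for every root.
Set 1 + (-1.424) z + (-1.385) z^2 = 0, i.e. a z^2 + b z + c = 0 with a = -1.385, b = -1.424, c = 1.
Discriminant D = b^2 - 4ac = (-1.424)^2 - 4*(-1.385)*1 = 2.027776 - (-5.54) = 7.567776.
D >= 0, so the roots are real: z = (-b +/- sqrt(D)) / (2a) = (1.424 +/- 2.750959) / (-2.77).
  z_1 = (1.424 + 2.750959) / (-2.77) = -1.5072,   |z_1| = 1.5072.
  z_2 = (1.424 - 2.750959) / (-2.77) = 0.479,   |z_2| = 0.479.
Moduli of all roots: 1.5072, 0.4790.
All moduli strictly greater than 1? No.
Verdict: Not stationary.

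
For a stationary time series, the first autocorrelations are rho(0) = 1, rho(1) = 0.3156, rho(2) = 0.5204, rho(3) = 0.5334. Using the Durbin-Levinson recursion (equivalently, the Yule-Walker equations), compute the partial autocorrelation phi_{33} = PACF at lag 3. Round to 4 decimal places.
\phi_{33} = 0.4241

The PACF at lag k is phi_{kk}, the last component of the solution
to the Yule-Walker system G_k phi = r_k where
  (G_k)_{ij} = rho(|i - j|), (r_k)_i = rho(i), i,j = 1..k.
Equivalently, Durbin-Levinson gives phi_{kk} iteratively:
  phi_{11} = rho(1)
  phi_{kk} = [rho(k) - sum_{j=1..k-1} phi_{k-1,j} rho(k-j)]
            / [1 - sum_{j=1..k-1} phi_{k-1,j} rho(j)],
  phi_{k,j} = phi_{k-1,j} - phi_{kk} phi_{k-1,k-j},  j = 1..k-1.
Step k = 1:
  phi_11 = rho(1) = 0.3156.
Step k = 2:
  phi_22 = [rho(2) - phi_11 rho(1)] / [1 - phi_11 rho(1)] = [0.5204 - (0.3156)(0.3156)] / [1 - (0.3156)(0.3156)]
         = 0.42079664 / 0.90039664 = 0.467346.
  Update: phi_21 = phi_11 - phi_22 phi_11 = 0.3156 - (0.467346)(0.3156) = 0.168106.
Step k = 3:
  phi_33 = [rho(3) - phi_21 rho(2) - phi_22 rho(1)] / [1 - phi_21 rho(1) - phi_22 rho(2)]
    numerator   = 0.5334 - (0.168106)(0.5204) - (0.467346)(0.3156) = 0.29842347
    denominator = 1 - (0.168106)(0.3156) - (0.467346)(0.5204) = 0.70373907
  phi_33 = 0.29842347 / 0.70373907 = 0.4241.
Therefore phi_{33} = 0.4241.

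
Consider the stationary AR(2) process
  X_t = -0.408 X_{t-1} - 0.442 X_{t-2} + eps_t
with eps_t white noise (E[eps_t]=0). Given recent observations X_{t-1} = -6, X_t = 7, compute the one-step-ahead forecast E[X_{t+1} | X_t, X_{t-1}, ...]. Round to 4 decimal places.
E[X_{t+1} \mid \mathcal F_t] = -0.2040

For an AR(p) model X_t = c + sum_i phi_i X_{t-i} + eps_t, the
one-step-ahead conditional mean is
  E[X_{t+1} | X_t, ...] = c + sum_i phi_i X_{t+1-i}.
Substitute known values:
  E[X_{t+1} | ...] = (-0.408) * (7) + (-0.442) * (-6)
                   = -0.2040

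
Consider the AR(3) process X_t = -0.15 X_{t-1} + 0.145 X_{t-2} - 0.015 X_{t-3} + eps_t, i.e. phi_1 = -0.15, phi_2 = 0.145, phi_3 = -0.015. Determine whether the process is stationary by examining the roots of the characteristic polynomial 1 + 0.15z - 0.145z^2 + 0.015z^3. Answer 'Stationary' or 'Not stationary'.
\text{Stationary}

The AR(p) characteristic polynomial is P(z) = 1 + 0.15z - 0.145z^2 + 0.015z^3.
Stationarity requires all roots to lie outside the unit circle, i.e. |z| > 1 for every root.
Degree 3: look for a simple real root z0 first, then factor out (1 - z/z0) and solve the remaining quadratic.
Testing z0 = -2: P(-2) = 1 + (0.15)(-2) + (-0.145)(-2)^2 + (0.015)(-2)^3
  = 1 + (-0.3) + (-0.58) + (-0.12) = 0.  So z_0 = -2 is a root, |z_0| = 2.
Divide out the factor (1 + 0.5 z) = (1 - z/z0) (since 1/z0 = -0.5):
  P(z) = (1 + 0.5 z)(1 + (-0.35) z + (0.03) z^2)
  [check: z-coef -0.35 - (-0.5) = 0.15; z^2-coef 0.03 - (-0.5)(-0.35) = -0.145; z^3-coef -(-0.5)(0.03) = 0.015.]
Remaining roots from the quadratic factor 1 + (-0.35) z + (0.03) z^2:
  Set 1 + (-0.35) z + (0.03) z^2 = 0, i.e. a z^2 + b z + c = 0 with a = 0.03, b = -0.35, c = 1.
  Discriminant D = b^2 - 4ac = (-0.35)^2 - 4*(0.03)*1 = 0.1225 - (0.12) = 0.0025.
  D >= 0, so the roots are real: z = (-b +/- sqrt(D)) / (2a) = (0.35 +/- 0.05) / (0.06).
    z_1 = (0.35 + 0.05) / (0.06) = 6.6667,   |z_1| = 6.6667.
    z_2 = (0.35 - 0.05) / (0.06) = 5,   |z_2| = 5.
Moduli of all roots: 2.0000, 6.6667, 5.0000.
All moduli strictly greater than 1? Yes.
Verdict: Stationary.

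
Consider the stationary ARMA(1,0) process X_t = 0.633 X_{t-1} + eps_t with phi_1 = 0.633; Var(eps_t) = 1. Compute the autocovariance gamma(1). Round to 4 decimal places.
\gamma(1) = 1.0562

Multiply the model equation by X_{t-k} and take expectations. With theta_0 = psi_0 = 1 and psi_j the MA(infinity) weights, this gives
  gamma(k) - sum_i phi_i gamma(k-i) = c_k,
  c_k = sigma^2 * sum_{j=k..q} theta_j psi_{j-k}   (c_k = 0 for k > q),
using gamma(-m) = gamma(m).
Pure AR (q = 0): c_0 = sigma^2 = 1, c_k = 0 for k >= 1.
Equations for k = 0 and k = 1 (AR order 1):
  gamma(0) = phi_1 gamma(1) + c_0
  gamma(1) = phi_1 gamma(0) + c_1
Substituting the second into the first: gamma(0) (1 - phi_1^2) = c_0 + phi_1 c_1, so
  gamma(0) = c_0 / (1 - phi_1^2) = 1 / (1 - (0.633)^2) = 1 / 0.599311 = 1.668583.
  gamma(1) = phi_1 gamma(0) = (0.633)(1.668583) = 1.056213.
Therefore gamma(1) = 1.0562 (to 4 decimal places).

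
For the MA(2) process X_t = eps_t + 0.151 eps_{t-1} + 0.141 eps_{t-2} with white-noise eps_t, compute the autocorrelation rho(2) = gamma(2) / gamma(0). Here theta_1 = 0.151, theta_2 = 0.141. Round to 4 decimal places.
\rho(2) = 0.1352

For an MA(q) process with theta_0 = 1, the autocovariance is
  gamma(k) = sigma^2 * sum_{i=0..q-k} theta_i * theta_{i+k},
and rho(k) = gamma(k) / gamma(0). Sigma^2 cancels.
  numerator   = (1)*(0.141) = 0.141.
  denominator = (1)^2 + (0.151)^2 + (0.141)^2 = 1.042682.
  rho(2) = 0.141 / 1.042682 = 0.1352.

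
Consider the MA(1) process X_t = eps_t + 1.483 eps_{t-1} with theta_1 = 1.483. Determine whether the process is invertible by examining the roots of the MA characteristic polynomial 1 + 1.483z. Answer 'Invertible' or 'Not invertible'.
\text{Not invertible}

The MA(q) characteristic polynomial is P(z) = 1 + 1.483z.
Invertibility requires all roots to lie outside the unit circle, i.e. |z| > 1 for every root.
This is linear in z: 1 + (1.483) z = 0  =>  z = -1/(1.483) = -0.674309,  |z| = 0.674309.
Moduli of all roots: 0.6743.
All moduli strictly greater than 1? No.
Verdict: Not invertible.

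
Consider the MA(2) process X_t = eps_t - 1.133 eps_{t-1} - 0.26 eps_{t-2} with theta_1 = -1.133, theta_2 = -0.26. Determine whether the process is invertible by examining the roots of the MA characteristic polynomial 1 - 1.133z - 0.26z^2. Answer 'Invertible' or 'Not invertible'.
\text{Not invertible}

The MA(q) characteristic polynomial is P(z) = 1 - 1.133z - 0.26z^2.
Invertibility requires all roots to lie outside the unit circle, i.e. |z| > 1 for every root.
Set 1 + (-1.133) z + (-0.26) z^2 = 0, i.e. a z^2 + b z + c = 0 with a = -0.26, b = -1.133, c = 1.
Discriminant D = b^2 - 4ac = (-1.133)^2 - 4*(-0.26)*1 = 1.283689 - (-1.04) = 2.323689.
D >= 0, so the roots are real: z = (-b +/- sqrt(D)) / (2a) = (1.133 +/- 1.524365) / (-0.52).
  z_1 = (1.133 + 1.524365) / (-0.52) = -5.1103,   |z_1| = 5.1103.
  z_2 = (1.133 - 1.524365) / (-0.52) = 0.7526,   |z_2| = 0.7526.
Moduli of all roots: 5.1103, 0.7526.
All moduli strictly greater than 1? No.
Verdict: Not invertible.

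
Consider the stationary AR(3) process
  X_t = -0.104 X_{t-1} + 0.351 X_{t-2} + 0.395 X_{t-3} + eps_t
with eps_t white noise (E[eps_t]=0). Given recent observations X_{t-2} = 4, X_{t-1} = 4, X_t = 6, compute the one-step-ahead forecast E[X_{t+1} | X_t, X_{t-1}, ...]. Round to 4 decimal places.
E[X_{t+1} \mid \mathcal F_t] = 2.3600

For an AR(p) model X_t = c + sum_i phi_i X_{t-i} + eps_t, the
one-step-ahead conditional mean is
  E[X_{t+1} | X_t, ...] = c + sum_i phi_i X_{t+1-i}.
Substitute known values:
  E[X_{t+1} | ...] = (-0.104) * (6) + (0.351) * (4) + (0.395) * (4)
                   = 2.3600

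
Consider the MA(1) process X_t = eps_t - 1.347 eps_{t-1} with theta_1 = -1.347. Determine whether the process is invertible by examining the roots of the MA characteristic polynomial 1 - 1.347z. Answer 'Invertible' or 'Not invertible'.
\text{Not invertible}

The MA(q) characteristic polynomial is P(z) = 1 - 1.347z.
Invertibility requires all roots to lie outside the unit circle, i.e. |z| > 1 for every root.
This is linear in z: 1 + (-1.347) z = 0  =>  z = -1/(-1.347) = 0.74239,  |z| = 0.74239.
Moduli of all roots: 0.7424.
All moduli strictly greater than 1? No.
Verdict: Not invertible.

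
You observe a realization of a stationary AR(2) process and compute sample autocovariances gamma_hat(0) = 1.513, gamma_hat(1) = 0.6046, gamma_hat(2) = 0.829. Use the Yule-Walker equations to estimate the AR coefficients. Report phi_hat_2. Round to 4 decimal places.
\hat\phi_{2} = 0.4620

The Yule-Walker equations for an AR(p) process read, in matrix form,
  Gamma_p phi = r_p,   with   (Gamma_p)_{ij} = gamma(|i - j|),
                       (r_p)_i = gamma(i),   i,j = 1..p.
Substitute the sample gammas (Toeplitz matrix and right-hand side of size 2):
  Gamma_p = [[1.513, 0.6046], [0.6046, 1.513]]
  r_p     = [0.6046, 0.829]
Written out:
  1.513 phi_1 + 0.6046 phi_2 = 0.6046
  0.6046 phi_1 + 1.513 phi_2 = 0.829
Solve by Cramer's rule:
  det = gamma(0)^2 - gamma(1)^2 = (1.513)^2 - (0.6046)^2 = 2.289169 - 0.36554116 = 1.92362784
  phi_hat_1 = [gamma(1) gamma(0) - gamma(1) gamma(2)] / det = [(0.6046)(1.513) - (0.6046)(0.829)] / 1.92362784 = 0.4135464 / 1.92362784 = 0.215
  phi_hat_2 = [gamma(0) gamma(2) - gamma(1)^2] / det = [(1.513)(0.829) - (0.6046)^2] / 1.92362784 = 0.88873584 / 1.92362784 = 0.462
So phi_hat = [0.2150, 0.4620].
Therefore phi_hat_2 = 0.4620.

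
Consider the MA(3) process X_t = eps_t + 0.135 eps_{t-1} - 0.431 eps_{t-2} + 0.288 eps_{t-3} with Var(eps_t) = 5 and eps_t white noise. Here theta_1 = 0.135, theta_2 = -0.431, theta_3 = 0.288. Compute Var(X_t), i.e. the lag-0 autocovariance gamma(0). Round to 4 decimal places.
\gamma(0) = 6.4347

For an MA(q) process X_t = eps_t + sum_i theta_i eps_{t-i} with
Var(eps_t) = sigma^2, the variance is
  gamma(0) = sigma^2 * (1 + sum_i theta_i^2).
  sum_i theta_i^2 = (0.135)^2 + (-0.431)^2 + (0.288)^2 = 0.018225 + 0.185761 + 0.082944 = 0.28693.
  gamma(0) = 5 * (1 + 0.28693) = 5 * 1.28693 = 6.43465, which rounds to 6.4347.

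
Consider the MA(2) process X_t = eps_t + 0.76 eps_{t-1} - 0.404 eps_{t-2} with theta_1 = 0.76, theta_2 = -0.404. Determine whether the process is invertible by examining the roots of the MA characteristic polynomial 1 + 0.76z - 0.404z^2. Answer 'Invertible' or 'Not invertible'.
\text{Not invertible}

The MA(q) characteristic polynomial is P(z) = 1 + 0.76z - 0.404z^2.
Invertibility requires all roots to lie outside the unit circle, i.e. |z| > 1 for every root.
Set 1 + (0.76) z + (-0.404) z^2 = 0, i.e. a z^2 + b z + c = 0 with a = -0.404, b = 0.76, c = 1.
Discriminant D = b^2 - 4ac = (0.76)^2 - 4*(-0.404)*1 = 0.5776 - (-1.616) = 2.1936.
D >= 0, so the roots are real: z = (-b +/- sqrt(D)) / (2a) = (-0.76 +/- 1.481081) / (-0.808).
  z_1 = (-0.76 + 1.481081) / (-0.808) = -0.8924,   |z_1| = 0.8924.
  z_2 = (-0.76 - 1.481081) / (-0.808) = 2.7736,   |z_2| = 2.7736.
Moduli of all roots: 0.8924, 2.7736.
All moduli strictly greater than 1? No.
Verdict: Not invertible.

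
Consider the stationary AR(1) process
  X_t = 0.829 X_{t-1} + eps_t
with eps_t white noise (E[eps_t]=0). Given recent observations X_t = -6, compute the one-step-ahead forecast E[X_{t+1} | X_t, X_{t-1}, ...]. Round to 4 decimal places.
E[X_{t+1} \mid \mathcal F_t] = -4.9740

For an AR(p) model X_t = c + sum_i phi_i X_{t-i} + eps_t, the
one-step-ahead conditional mean is
  E[X_{t+1} | X_t, ...] = c + sum_i phi_i X_{t+1-i}.
Substitute known values:
  E[X_{t+1} | ...] = (0.829) * (-6)
                   = -4.9740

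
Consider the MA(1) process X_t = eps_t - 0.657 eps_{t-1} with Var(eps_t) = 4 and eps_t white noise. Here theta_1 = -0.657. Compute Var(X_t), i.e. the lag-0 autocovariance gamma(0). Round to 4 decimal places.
\gamma(0) = 5.7266

For an MA(q) process X_t = eps_t + sum_i theta_i eps_{t-i} with
Var(eps_t) = sigma^2, the variance is
  gamma(0) = sigma^2 * (1 + sum_i theta_i^2).
  sum_i theta_i^2 = (-0.657)^2 = 0.431649.
  gamma(0) = 4 * (1 + 0.431649) = 4 * 1.431649 = 5.726596, which rounds to 5.7266.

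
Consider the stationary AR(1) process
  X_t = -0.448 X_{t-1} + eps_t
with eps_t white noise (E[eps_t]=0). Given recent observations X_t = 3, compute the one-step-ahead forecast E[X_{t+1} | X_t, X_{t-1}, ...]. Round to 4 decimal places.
E[X_{t+1} \mid \mathcal F_t] = -1.3440

For an AR(p) model X_t = c + sum_i phi_i X_{t-i} + eps_t, the
one-step-ahead conditional mean is
  E[X_{t+1} | X_t, ...] = c + sum_i phi_i X_{t+1-i}.
Substitute known values:
  E[X_{t+1} | ...] = (-0.448) * (3)
                   = -1.3440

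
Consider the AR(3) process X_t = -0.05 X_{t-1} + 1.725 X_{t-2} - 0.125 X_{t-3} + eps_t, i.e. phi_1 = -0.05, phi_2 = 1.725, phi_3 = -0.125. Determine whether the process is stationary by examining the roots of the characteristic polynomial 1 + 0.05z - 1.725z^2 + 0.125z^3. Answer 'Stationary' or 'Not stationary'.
\text{Not stationary}

The AR(p) characteristic polynomial is P(z) = 1 + 0.05z - 1.725z^2 + 0.125z^3.
Stationarity requires all roots to lie outside the unit circle, i.e. |z| > 1 for every root.
Degree 3: look for a simple real root z0 first, then factor out (1 - z/z0) and solve the remaining quadratic.
Testing z0 = 0.8: P(0.8) = 1 + (0.05)(0.8) + (-1.725)(0.8)^2 + (0.125)(0.8)^3
  = 1 + (0.04) + (-1.104) + (0.064) = 0.  So z_0 = 0.8 is a root, |z_0| = 0.8.
Divide out the factor (1 - 1.25 z) = (1 - z/z0) (since 1/z0 = 1.25):
  P(z) = (1 - 1.25 z)(1 + (1.3) z + (-0.1) z^2)
  [check: z-coef 1.3 - (1.25) = 0.05; z^2-coef -0.1 - (1.25)(1.3) = -1.725; z^3-coef -(1.25)(-0.1) = 0.125.]
Remaining roots from the quadratic factor 1 + (1.3) z + (-0.1) z^2:
  Set 1 + (1.3) z + (-0.1) z^2 = 0, i.e. a z^2 + b z + c = 0 with a = -0.1, b = 1.3, c = 1.
  Discriminant D = b^2 - 4ac = (1.3)^2 - 4*(-0.1)*1 = 1.69 - (-0.4) = 2.09.
  D >= 0, so the roots are real: z = (-b +/- sqrt(D)) / (2a) = (-1.3 +/- 1.445683) / (-0.2).
    z_1 = (-1.3 + 1.445683) / (-0.2) = -0.7284,   |z_1| = 0.7284.
    z_2 = (-1.3 - 1.445683) / (-0.2) = 13.7284,   |z_2| = 13.7284.
Moduli of all roots: 0.8000, 0.7284, 13.7284.
All moduli strictly greater than 1? No.
Verdict: Not stationary.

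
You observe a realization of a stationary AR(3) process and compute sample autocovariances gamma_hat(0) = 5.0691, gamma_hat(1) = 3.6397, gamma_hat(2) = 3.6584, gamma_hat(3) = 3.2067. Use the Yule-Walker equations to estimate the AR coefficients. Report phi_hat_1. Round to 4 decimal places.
\hat\phi_{1} = 0.3810

The Yule-Walker equations for an AR(p) process read, in matrix form,
  Gamma_p phi = r_p,   with   (Gamma_p)_{ij} = gamma(|i - j|),
                       (r_p)_i = gamma(i),   i,j = 1..p.
Substitute the sample gammas (Toeplitz matrix and right-hand side of size 3):
  Gamma_p = [[5.0691, 3.6397, 3.6584], [3.6397, 5.0691, 3.6397], [3.6584, 3.6397, 5.0691]]
  r_p     = [3.6397, 3.6584, 3.2067]
Written out (R1..R3):
  (R1) 5.0691 phi_1 + 3.6397 phi_2 + 3.6584 phi_3 = 3.6397
  (R2) 3.6397 phi_1 + 5.0691 phi_2 + 3.6397 phi_3 = 3.6584
  (R3) 3.6584 phi_1 + 3.6397 phi_2 + 5.0691 phi_3 = 3.2067
Gaussian elimination:
  R2 <- R2 - (3.6397/5.0691) R1 = R2 - (0.718017) R1:  2.455734 phi_2 + 1.012907 phi_3 = 1.045034
  R3 <- R3 - (3.6584/5.0691) R1 = R3 - (0.721706) R1:  1.012907 phi_2 + 2.428811 phi_3 = 0.579907
  R3 <- R3 - (1.012907/2.455734) R2 = R3 - (0.412466) R2:  2.011021 phi_3 = 0.148866
Back-substitution:
  phi_hat_3 = 0.148866 / 2.011021 = 0.074025
  phi_hat_2 = (1.045034 - (1.012907)(0.074025)) / 2.455734 = 0.395016
  phi_hat_1 = (3.6397 - (3.6397)(0.395016) - (3.6584)(0.074025)) / 5.0691 = 0.380965
So phi_hat = [0.3810, 0.3950, 0.0740].
Therefore phi_hat_1 = 0.3810.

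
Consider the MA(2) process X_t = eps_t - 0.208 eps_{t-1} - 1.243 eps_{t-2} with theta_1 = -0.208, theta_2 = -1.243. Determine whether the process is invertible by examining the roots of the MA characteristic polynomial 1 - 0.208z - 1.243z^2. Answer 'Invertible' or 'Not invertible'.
\text{Not invertible}

The MA(q) characteristic polynomial is P(z) = 1 - 0.208z - 1.243z^2.
Invertibility requires all roots to lie outside the unit circle, i.e. |z| > 1 for every root.
Set 1 + (-0.208) z + (-1.243) z^2 = 0, i.e. a z^2 + b z + c = 0 with a = -1.243, b = -0.208, c = 1.
Discriminant D = b^2 - 4ac = (-0.208)^2 - 4*(-1.243)*1 = 0.043264 - (-4.972) = 5.015264.
D >= 0, so the roots are real: z = (-b +/- sqrt(D)) / (2a) = (0.208 +/- 2.239479) / (-2.486).
  z_1 = (0.208 + 2.239479) / (-2.486) = -0.9845,   |z_1| = 0.9845.
  z_2 = (0.208 - 2.239479) / (-2.486) = 0.8172,   |z_2| = 0.8172.
Moduli of all roots: 0.9845, 0.8172.
All moduli strictly greater than 1? No.
Verdict: Not invertible.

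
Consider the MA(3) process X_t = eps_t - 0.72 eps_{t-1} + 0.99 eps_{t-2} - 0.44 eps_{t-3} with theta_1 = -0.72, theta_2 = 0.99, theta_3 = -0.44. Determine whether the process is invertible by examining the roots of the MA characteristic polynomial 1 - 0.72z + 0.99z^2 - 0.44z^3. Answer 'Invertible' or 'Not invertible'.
\text{Invertible}

The MA(q) characteristic polynomial is P(z) = 1 - 0.72z + 0.99z^2 - 0.44z^3.
Invertibility requires all roots to lie outside the unit circle, i.e. |z| > 1 for every root.
Degree 3: look for a simple real root z0 first, then factor out (1 - z/z0) and solve the remaining quadratic.
Testing z0 = 2: P(2) = 1 + (-0.72)(2) + (0.99)(2)^2 + (-0.44)(2)^3
  = 1 + (-1.44) + (3.96) + (-3.52) = 0.  So z_0 = 2 is a root, |z_0| = 2.
Divide out the factor (1 - 0.5 z) = (1 - z/z0) (since 1/z0 = 0.5):
  P(z) = (1 - 0.5 z)(1 + (-0.22) z + (0.88) z^2)
  [check: z-coef -0.22 - (0.5) = -0.72; z^2-coef 0.88 - (0.5)(-0.22) = 0.99; z^3-coef -(0.5)(0.88) = -0.44.]
Remaining roots from the quadratic factor 1 + (-0.22) z + (0.88) z^2:
  Set 1 + (-0.22) z + (0.88) z^2 = 0, i.e. a z^2 + b z + c = 0 with a = 0.88, b = -0.22, c = 1.
  Discriminant D = b^2 - 4ac = (-0.22)^2 - 4*(0.88)*1 = 0.0484 - (3.52) = -3.4716.
  D < 0, so the roots are the complex-conjugate pair z = (-b +/- i sqrt(-D)) / (2a) = 0.125 +/- 1.0586i.
  For a conjugate pair |z|^2 = z * conj(z) = (product of roots) = c/a = 1/(0.88) = 1.136364, so |z| = sqrt(1.136364) = 1.066 for both roots.
Moduli of all roots: 2.0000, 1.0660, 1.0660.
All moduli strictly greater than 1? Yes.
Verdict: Invertible.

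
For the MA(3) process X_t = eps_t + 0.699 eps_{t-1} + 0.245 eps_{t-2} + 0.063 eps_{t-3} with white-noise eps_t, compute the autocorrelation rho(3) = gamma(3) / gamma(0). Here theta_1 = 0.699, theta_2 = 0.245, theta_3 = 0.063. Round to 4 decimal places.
\rho(3) = 0.0406

For an MA(q) process with theta_0 = 1, the autocovariance is
  gamma(k) = sigma^2 * sum_{i=0..q-k} theta_i * theta_{i+k},
and rho(k) = gamma(k) / gamma(0). Sigma^2 cancels.
  numerator   = (1)*(0.063) = 0.063.
  denominator = (1)^2 + (0.699)^2 + (0.245)^2 + (0.063)^2 = 1.552595.
  rho(3) = 0.063 / 1.552595 = 0.0406.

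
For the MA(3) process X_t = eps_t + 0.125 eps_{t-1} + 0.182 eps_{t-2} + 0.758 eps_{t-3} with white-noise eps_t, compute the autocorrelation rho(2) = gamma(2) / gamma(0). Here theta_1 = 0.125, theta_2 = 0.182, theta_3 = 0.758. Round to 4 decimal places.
\rho(2) = 0.1705

For an MA(q) process with theta_0 = 1, the autocovariance is
  gamma(k) = sigma^2 * sum_{i=0..q-k} theta_i * theta_{i+k},
and rho(k) = gamma(k) / gamma(0). Sigma^2 cancels.
  numerator   = (1)*(0.182) + (0.125)*(0.758) = 0.27675.
  denominator = (1)^2 + (0.125)^2 + (0.182)^2 + (0.758)^2 = 1.623313.
  rho(2) = 0.27675 / 1.623313 = 0.1705.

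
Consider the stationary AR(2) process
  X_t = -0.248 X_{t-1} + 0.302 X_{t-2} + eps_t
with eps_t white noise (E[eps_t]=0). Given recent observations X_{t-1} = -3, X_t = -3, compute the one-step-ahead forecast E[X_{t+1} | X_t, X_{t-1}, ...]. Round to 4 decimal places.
E[X_{t+1} \mid \mathcal F_t] = -0.1620

For an AR(p) model X_t = c + sum_i phi_i X_{t-i} + eps_t, the
one-step-ahead conditional mean is
  E[X_{t+1} | X_t, ...] = c + sum_i phi_i X_{t+1-i}.
Substitute known values:
  E[X_{t+1} | ...] = (-0.248) * (-3) + (0.302) * (-3)
                   = -0.1620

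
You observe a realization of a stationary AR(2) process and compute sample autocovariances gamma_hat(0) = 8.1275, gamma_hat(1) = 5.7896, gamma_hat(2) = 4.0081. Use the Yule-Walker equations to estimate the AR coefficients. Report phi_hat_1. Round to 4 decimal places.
\hat\phi_{1} = 0.7330

The Yule-Walker equations for an AR(p) process read, in matrix form,
  Gamma_p phi = r_p,   with   (Gamma_p)_{ij} = gamma(|i - j|),
                       (r_p)_i = gamma(i),   i,j = 1..p.
Substitute the sample gammas (Toeplitz matrix and right-hand side of size 2):
  Gamma_p = [[8.1275, 5.7896], [5.7896, 8.1275]]
  r_p     = [5.7896, 4.0081]
Written out:
  8.1275 phi_1 + 5.7896 phi_2 = 5.7896
  5.7896 phi_1 + 8.1275 phi_2 = 4.0081
Solve by Cramer's rule:
  det = gamma(0)^2 - gamma(1)^2 = (8.1275)^2 - (5.7896)^2 = 66.05625625 - 33.51946816 = 32.53678809
  phi_hat_1 = [gamma(1) gamma(0) - gamma(1) gamma(2)] / det = [(5.7896)(8.1275) - (5.7896)(4.0081)] / 32.53678809 = 23.84967824 / 32.53678809 = 0.733
  phi_hat_2 = [gamma(0) gamma(2) - gamma(1)^2] / det = [(8.1275)(4.0081) - (5.7896)^2] / 32.53678809 = -0.94363541 / 32.53678809 = -0.029
So phi_hat = [0.7330, -0.0290].
Therefore phi_hat_1 = 0.7330.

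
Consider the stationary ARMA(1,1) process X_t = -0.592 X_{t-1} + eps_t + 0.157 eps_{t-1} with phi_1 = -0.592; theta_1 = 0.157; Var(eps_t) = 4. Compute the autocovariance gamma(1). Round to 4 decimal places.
\gamma(1) = -2.4299

Multiply the model equation by X_{t-k} and take expectations. With theta_0 = psi_0 = 1 and psi_j the MA(infinity) weights, this gives
  gamma(k) - sum_i phi_i gamma(k-i) = c_k,
  c_k = sigma^2 * sum_{j=k..q} theta_j psi_{j-k}   (c_k = 0 for k > q),
using gamma(-m) = gamma(m).
psi-weights needed (psi_j = theta_j + sum_i phi_i psi_{j-i}):
  psi_1 = theta_1 + phi_1 = 0.157 + (-0.592) = -0.435
Right-hand sides:
  c_0 = sigma^2 (1 + theta_1 psi_1) = 4 * (1 + (0.157)(-0.435)) = 4 * 0.931705 = 3.72682
  c_1 = sigma^2 theta_1 = 4 * (0.157) = 0.628
  c_2 = 0
Equations for k = 0 and k = 1 (AR order 1):
  gamma(0) = phi_1 gamma(1) + c_0
  gamma(1) = phi_1 gamma(0) + c_1
Substituting the second into the first: gamma(0) (1 - phi_1^2) = c_0 + phi_1 c_1, so
  gamma(0) = (c_0 + phi_1 c_1) / (1 - phi_1^2) = (3.72682 + (-0.592)(0.628)) / (1 - (-0.592)^2) = 3.355044 / 0.649536 = 5.165293.
  gamma(1) = phi_1 gamma(0) + c_1 = (-0.592)(5.165293) + (0.628) = -2.429854.
Therefore gamma(1) = -2.4299 (to 4 decimal places).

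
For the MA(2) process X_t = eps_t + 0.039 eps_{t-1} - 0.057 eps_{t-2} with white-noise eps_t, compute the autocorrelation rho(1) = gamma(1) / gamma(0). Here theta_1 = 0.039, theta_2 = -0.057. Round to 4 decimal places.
\rho(1) = 0.0366

For an MA(q) process with theta_0 = 1, the autocovariance is
  gamma(k) = sigma^2 * sum_{i=0..q-k} theta_i * theta_{i+k},
and rho(k) = gamma(k) / gamma(0). Sigma^2 cancels.
  numerator   = (1)*(0.039) + (0.039)*(-0.057) = 0.036777.
  denominator = (1)^2 + (0.039)^2 + (-0.057)^2 = 1.00477.
  rho(1) = 0.036777 / 1.00477 = 0.0366.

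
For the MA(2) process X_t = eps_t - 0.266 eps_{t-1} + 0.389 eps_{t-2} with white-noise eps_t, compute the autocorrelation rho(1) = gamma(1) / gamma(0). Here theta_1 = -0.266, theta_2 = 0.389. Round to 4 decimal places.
\rho(1) = -0.3023

For an MA(q) process with theta_0 = 1, the autocovariance is
  gamma(k) = sigma^2 * sum_{i=0..q-k} theta_i * theta_{i+k},
and rho(k) = gamma(k) / gamma(0). Sigma^2 cancels.
  numerator   = (1)*(-0.266) + (-0.266)*(0.389) = -0.369474.
  denominator = (1)^2 + (-0.266)^2 + (0.389)^2 = 1.222077.
  rho(1) = -0.369474 / 1.222077 = -0.3023.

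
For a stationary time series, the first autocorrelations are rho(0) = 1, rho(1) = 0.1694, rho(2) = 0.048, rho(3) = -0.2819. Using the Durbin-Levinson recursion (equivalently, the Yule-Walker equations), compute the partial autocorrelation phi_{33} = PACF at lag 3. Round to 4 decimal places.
\phi_{33} = -0.3020

The PACF at lag k is phi_{kk}, the last component of the solution
to the Yule-Walker system G_k phi = r_k where
  (G_k)_{ij} = rho(|i - j|), (r_k)_i = rho(i), i,j = 1..k.
Equivalently, Durbin-Levinson gives phi_{kk} iteratively:
  phi_{11} = rho(1)
  phi_{kk} = [rho(k) - sum_{j=1..k-1} phi_{k-1,j} rho(k-j)]
            / [1 - sum_{j=1..k-1} phi_{k-1,j} rho(j)],
  phi_{k,j} = phi_{k-1,j} - phi_{kk} phi_{k-1,k-j},  j = 1..k-1.
Step k = 1:
  phi_11 = rho(1) = 0.1694.
Step k = 2:
  phi_22 = [rho(2) - phi_11 rho(1)] / [1 - phi_11 rho(1)] = [0.048 - (0.1694)(0.1694)] / [1 - (0.1694)(0.1694)]
         = 0.01930364 / 0.97130364 = 0.019874.
  Update: phi_21 = phi_11 - phi_22 phi_11 = 0.1694 - (0.019874)(0.1694) = 0.166033.
Step k = 3:
  phi_33 = [rho(3) - phi_21 rho(2) - phi_22 rho(1)] / [1 - phi_21 rho(1) - phi_22 rho(2)]
    numerator   = -0.2819 - (0.166033)(0.048) - (0.019874)(0.1694) = -0.29323625
    denominator = 1 - (0.166033)(0.1694) - (0.019874)(0.048) = 0.97092
  phi_33 = -0.29323625 / 0.97092 = -0.302.
Therefore phi_{33} = -0.3020.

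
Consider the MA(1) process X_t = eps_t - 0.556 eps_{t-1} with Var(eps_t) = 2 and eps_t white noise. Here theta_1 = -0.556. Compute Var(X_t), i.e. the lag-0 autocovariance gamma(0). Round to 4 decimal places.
\gamma(0) = 2.6183

For an MA(q) process X_t = eps_t + sum_i theta_i eps_{t-i} with
Var(eps_t) = sigma^2, the variance is
  gamma(0) = sigma^2 * (1 + sum_i theta_i^2).
  sum_i theta_i^2 = (-0.556)^2 = 0.309136.
  gamma(0) = 2 * (1 + 0.309136) = 2 * 1.309136 = 2.618272, which rounds to 2.6183.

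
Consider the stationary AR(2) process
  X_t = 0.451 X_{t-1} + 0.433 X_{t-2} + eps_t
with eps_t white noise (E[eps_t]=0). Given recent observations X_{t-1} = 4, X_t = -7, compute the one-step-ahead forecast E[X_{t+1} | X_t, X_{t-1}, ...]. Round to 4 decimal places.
E[X_{t+1} \mid \mathcal F_t] = -1.4250

For an AR(p) model X_t = c + sum_i phi_i X_{t-i} + eps_t, the
one-step-ahead conditional mean is
  E[X_{t+1} | X_t, ...] = c + sum_i phi_i X_{t+1-i}.
Substitute known values:
  E[X_{t+1} | ...] = (0.451) * (-7) + (0.433) * (4)
                   = -1.4250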